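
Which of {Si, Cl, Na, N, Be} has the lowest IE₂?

The second ionization energy removes an electron from the +1 ion. For each element: Si⁺ still has 3 valence electrons; Cl⁺ still has 6 valence electrons; Na⁺ is the bare [Ne] core; N⁺ still has 4 valence electrons; Be⁺ still has 1 valence electron.
Core electrons are held far more tightly than valence electrons, so Na tops the IE_2 order.
Valence configurations: Si⁺ [Ne]3s²3p¹, Cl⁺ [Ne]3s²3p⁴, N⁺ [He]2s²2p², Be⁺ [He]2s¹.
Approximate IE_2 values (kJ/mol): Si 1577, Cl 2298, Na 4562, N 2856, Be 1757.
Overall IE_2 order: Si < Be < Cl < N < Na.

Si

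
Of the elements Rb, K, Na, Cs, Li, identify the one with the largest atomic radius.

Cs

Li is in period 2, group 1; Na is in period 3, group 1; K is in period 4, group 1; Rb is in period 5, group 1; Cs is in period 6, group 1.
Atomic radius shrinks across a period as nuclear charge pulls the same shell inward, and grows down a group as new shells are added.
All are in group 1, so atomic radius increases down the group.
The largest atomic radius among these belongs to Cs.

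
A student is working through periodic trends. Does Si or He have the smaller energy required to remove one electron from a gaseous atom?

He is in period 1, group 18; Si is in period 3, group 14.
First ionization energy rises across a period (greater Z_eff holds electrons more tightly) and falls down a group (valence electrons are farther from the nucleus).
Neither a single period nor a single group — weigh both effects.
He > Si: relative to Si, both the across-period and down-group shifts push He's first ionization energy up.
Tabulated first ionization energy (kJ/mol): He 2372, Si 786.
So Si has the smaller energy required to remove one electron from a gaseous atom (Si < He).

Si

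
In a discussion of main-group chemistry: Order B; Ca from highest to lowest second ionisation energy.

B, Ca

Consider each +1 ion: B⁺ still has 2 valence electrons; Ca⁺ still has 1 valence electron.
All are still removing valence electrons, so compare the +1 ions as you would atoms: IE_2 generally rises across a period (higher Z_eff) and falls down a group (larger shell), subject to the usual subshell exceptions.
Valence configurations: B⁺ [He]2s², Ca⁺ [Ar]4s¹.
The numbers (kJ/mol): B 2427, Ca 1145.
Putting it together, IE_2: Ca < B.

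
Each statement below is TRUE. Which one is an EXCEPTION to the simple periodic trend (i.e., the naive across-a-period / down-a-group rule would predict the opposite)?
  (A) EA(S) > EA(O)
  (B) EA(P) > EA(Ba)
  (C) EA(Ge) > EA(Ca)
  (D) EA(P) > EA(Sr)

The general trend: electron affinity increases across a period and decreases down a group.
(A) S (period 3, group 16) vs O (period 2, group 16): the stated order contradicts the simple trend.
(B) P (period 3, group 15) vs Ba (period 6, group 2): the stated order agrees with the simple trend.
(C) Ge (period 4, group 14) vs Ca (period 4, group 2): the stated order agrees with the simple trend.
(D) P (period 3, group 15) vs Sr (period 5, group 2): the stated order agrees with the simple trend.
The exception is (A): the compact 2p subshell of O repels the added electron more than S's larger 3p does.

(A)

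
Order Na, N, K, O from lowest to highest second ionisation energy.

IE_2 is the cost of taking one more electron from the +1 cation: Na⁺ is the bare [Ne] core; N⁺ still has 4 valence electrons; K⁺ is the bare [Ar] core; O⁺ still has 5 valence electrons.
Usually core removal costs more than valence removal, but here the competition is close: a tightly held n=2 valence electron can cost more to remove than an n=3 core electron, so the actual values have to decide it.
Valence configurations: N⁺ [He]2s²2p², O⁺ [He]2s²2p³.
Tabulated IE_2 (kJ/mol): Na 4562, N 2856, K 3052, O 3388.
Overall IE_2 order: N < K < O < Na.

N < K < O < Na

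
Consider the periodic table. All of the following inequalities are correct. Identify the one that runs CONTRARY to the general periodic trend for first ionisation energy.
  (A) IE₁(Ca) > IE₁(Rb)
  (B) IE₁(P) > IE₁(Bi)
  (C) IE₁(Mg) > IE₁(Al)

(C)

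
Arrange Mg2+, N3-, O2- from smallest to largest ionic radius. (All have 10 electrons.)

All of these have 10 electrons, so size is governed by nuclear charge alone: the more protons, the stronger the pull on the same electron cloud, and the smaller the ion.
Nuclear charges: Mg2+ (Z=12), O2- (Z=8), N3- (Z=7).
Smallest to largest: Mg2+ < O2- < N3-.

Mg2+, O2-, N3-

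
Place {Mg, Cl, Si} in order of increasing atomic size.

Cl, Si, Mg

Moving right in a period, electrons are added to the same shell under a stronger nuclear pull, so atoms get smaller; moving down, a new shell is opened and atoms get larger.
All lie in period 3, so atomic radius increases right to left.
So from smallest to largest: Cl < Si < Mg.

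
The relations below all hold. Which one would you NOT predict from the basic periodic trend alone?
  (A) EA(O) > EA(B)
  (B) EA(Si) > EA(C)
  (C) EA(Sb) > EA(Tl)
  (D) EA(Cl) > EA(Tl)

The general trend: electron affinity increases across a period and decreases down a group.
(A) O (period 2, group 16) vs B (period 2, group 13): the stated order agrees with the simple trend.
(B) Si (period 3, group 14) vs C (period 2, group 14): the stated order contradicts the simple trend.
(C) Sb (period 5, group 15) vs Tl (period 6, group 13): the stated order agrees with the simple trend.
(D) Cl (period 3, group 17) vs Tl (period 6, group 13): the stated order agrees with the simple trend.
The exception is (B): Si's larger, more diffuse 3p orbitals accept an added electron slightly more readily than C's compact 2p.

(B)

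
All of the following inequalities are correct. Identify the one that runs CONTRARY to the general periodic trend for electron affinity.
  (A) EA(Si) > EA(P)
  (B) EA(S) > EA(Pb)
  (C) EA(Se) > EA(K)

(A)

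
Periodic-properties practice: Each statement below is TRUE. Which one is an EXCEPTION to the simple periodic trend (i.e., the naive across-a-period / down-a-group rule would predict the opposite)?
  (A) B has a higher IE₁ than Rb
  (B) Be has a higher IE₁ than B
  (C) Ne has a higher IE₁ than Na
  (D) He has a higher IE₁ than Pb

The general trend: IE₁ increases across a period and decreases down a group.
(A) B (period 2, group 13) vs Rb (period 5, group 1): the stated order agrees with the simple trend.
(B) Be (period 2, group 2) vs B (period 2, group 13): the stated order contradicts the simple trend.
(C) Ne (period 2, group 18) vs Na (period 3, group 1): the stated order agrees with the simple trend.
(D) He (period 1, group 18) vs Pb (period 6, group 14): the stated order agrees with the simple trend.
The exception is (B): removing B's lone 2p electron is easier than breaking Be's filled 2s².

(B)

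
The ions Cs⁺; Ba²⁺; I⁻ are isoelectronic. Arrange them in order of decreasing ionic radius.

I⁻ > Cs⁺ > Ba²⁺

All of these have 54 electrons, so size is governed by nuclear charge alone: the more protons, the stronger the pull on the same electron cloud, and the smaller the ion.
Nuclear charges: Ba²⁺ (Z=56), Cs⁺ (Z=55), I⁻ (Z=53).
Largest to smallest: I⁻ > Cs⁺ > Ba²⁺.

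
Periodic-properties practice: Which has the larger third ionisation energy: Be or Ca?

Consider each +2 ion: Be²⁺ is the bare [He] core; Ca²⁺ is the bare [Ar] core.
All of these are removing an electron from a noble-gas core or deeper; the smaller core (lower principal quantum number) is held far more tightly, and within a period the higher nuclear charge binds the same core more tightly.
Tabulated IE_3 (kJ/mol): Be 14849, Ca 4912.
Putting it together, IE_3: Ca < Be.

Be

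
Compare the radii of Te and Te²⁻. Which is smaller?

Forming Te²⁻ adds 2 electrons to Te. More electron–electron repulsion in the same shell, with unchanged nuclear charge, lets the cloud expand.
An anion is larger than its parent atom: Te²⁻ > Te.

Te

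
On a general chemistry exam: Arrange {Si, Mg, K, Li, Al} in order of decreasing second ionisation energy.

Li > K > Al > Si > Mg

IE_2 is the cost of taking one more electron from the +1 cation: Si⁺ still has 3 valence electrons; Mg⁺ still has 1 valence electron; K⁺ is the bare [Ar] core; Li⁺ is the bare [He] core; Al⁺ still has 2 valence electrons.
Core electrons are held far more tightly than valence electrons, so K and Li top the IE_2 order.
Valence configurations: Si⁺ [Ne]3s²3p¹, Mg⁺ [Ne]3s¹, Al⁺ [Ne]3s².
Si⁺ loses a lone 3p electron whereas Al⁺ must break into a filled 3s² pair, so IE_2(Al) > IE_2(Si) even though Si has the higher nuclear charge.
Approximate IE_2 values (kJ/mol): Si 1577, Mg 1451, K 3052, Li 7298, Al 1817.
Putting it together, IE_2: Mg < Si < Al < K < Li.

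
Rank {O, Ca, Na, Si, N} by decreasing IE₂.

Na > O > N > Si > Ca

Consider each +1 ion: O⁺ still has 5 valence electrons; Ca⁺ still has 1 valence electron; Na⁺ is the bare [Ne] core; Si⁺ still has 3 valence electrons; N⁺ still has 4 valence electrons.
Pulling an electron out of a noble-gas core costs far more than removing a remaining valence electron, so Na sits at the high end of IE_2.
Valence configurations: O⁺ [He]2s²2p³, Ca⁺ [Ar]4s¹, Si⁺ [Ne]3s²3p¹, N⁺ [He]2s²2p².
The numbers (kJ/mol): O 3388, Ca 1145, Na 4562, Si 1577, N 2856.
Overall IE_2 order: Ca < Si < N < O < Na.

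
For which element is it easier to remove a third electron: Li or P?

The third ionization energy removes an electron from the +2 ion. For each element: Li²⁺ is already 1 electron into the core; P²⁺ still has 3 valence electrons.
Core electrons are held far more tightly than valence electrons, so Li tops the IE_3 order.
Approximate IE_3 values (kJ/mol): Li 11815, P 2914.
Overall IE_3 order: P < Li.

P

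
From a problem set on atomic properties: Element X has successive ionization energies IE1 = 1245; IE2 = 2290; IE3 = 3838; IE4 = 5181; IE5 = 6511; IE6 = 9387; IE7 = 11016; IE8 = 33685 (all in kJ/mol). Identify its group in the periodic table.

Group 17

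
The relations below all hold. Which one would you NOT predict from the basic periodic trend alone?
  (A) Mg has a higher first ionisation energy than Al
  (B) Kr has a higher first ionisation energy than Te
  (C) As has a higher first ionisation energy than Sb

The general trend: first ionisation energy increases across a period and decreases down a group.
(A) Mg (period 3, group 2) vs Al (period 3, group 13): the stated order contradicts the simple trend.
(B) Kr (period 4, group 18) vs Te (period 5, group 16): the stated order agrees with the simple trend.
(C) As (period 4, group 15) vs Sb (period 5, group 15): the stated order agrees with the simple trend.
The exception is (A): Al's single 3p electron is easier to remove than one from Mg's filled 3s².

(A)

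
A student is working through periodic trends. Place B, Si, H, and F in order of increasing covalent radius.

H is in period 1, group 1; B is in period 2, group 13; F is in period 2, group 17; Si is in period 3, group 14.
Across a period the added protons contract the valence shell; down a group each new principal shell makes the atom larger.
Here both period and group differ, so the two effects have to be weighed against each other.
F > H: the two effects oppose for this pair; the down-group effect wins (64 vs 32 pm).
B > F: B lies to the left of F in period 2, so the across-period effect alone puts B larger.
Si > B: period and group pull opposite ways; the down-group shift dominates (116 vs 85 pm).
For reference (pm): H 32, B 85, F 64, Si 116.
So from smallest to largest: H < F < B < Si.

H, F, B, Si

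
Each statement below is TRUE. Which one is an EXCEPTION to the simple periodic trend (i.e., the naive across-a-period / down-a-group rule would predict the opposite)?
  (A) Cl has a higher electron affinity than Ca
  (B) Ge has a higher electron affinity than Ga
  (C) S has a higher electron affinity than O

(C)

The general trend: electron affinity increases across a period and decreases down a group.
(A) Cl (period 3, group 17) vs Ca (period 4, group 2): the stated order agrees with the simple trend.
(B) Ge (period 4, group 14) vs Ga (period 4, group 13): the stated order agrees with the simple trend.
(C) S (period 3, group 16) vs O (period 2, group 16): the stated order contradicts the simple trend.
The exception is (C): the compact 2p subshell of O repels the added electron more than S's larger 3p does.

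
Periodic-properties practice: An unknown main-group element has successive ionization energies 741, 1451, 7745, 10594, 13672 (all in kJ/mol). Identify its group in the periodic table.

Group 2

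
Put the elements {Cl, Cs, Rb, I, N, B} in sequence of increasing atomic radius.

N, B, Cl, I, Rb, Cs

B is in period 2, group 13; N is in period 2, group 15; Cl is in period 3, group 17; Rb is in period 5, group 1; I is in period 5, group 17; Cs is in period 6, group 1.
Radius decreases left→right (rising Z_eff, same n) and increases top→bottom (higher n).
Here both period and group differ, so the two effects have to be weighed against each other.
B > N: both are in period 2; the period trend gives B the larger value.
Cl > B: the two effects oppose for this pair; the down-group effect wins (99 vs 85 pm).
I > Cl: I sits below Cl in group 17, so the down-group effect alone puts I larger.
Rb > I: Rb lies to the left of I in period 5, so the across-period effect alone puts Rb larger.
Cs > Rb: Cs sits below Rb in group 1, so the down-group effect alone puts Cs larger.
Approximate values (pm): B 85, N 71, Cl 99, Rb 210, I 133, Cs 232.
So from smallest to largest: N < B < Cl < I < Rb < Cs.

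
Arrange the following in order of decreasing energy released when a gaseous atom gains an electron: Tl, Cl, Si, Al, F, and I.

EA tends to increase across a period and decrease down a group, though the pattern is less regular than for IE or radius.
Neither a single period nor a single group — weigh both effects.
Al > Tl: Al sits above Tl in group 13, so the down-group effect alone puts Al higher.
Si > Al: Si lies to the right of Al in period 3, so the across-period effect alone puts Si higher.
I > Si: period and group pull opposite ways; the across-period shift dominates (295 vs 134 kJ/mol).
F > I: they share group 17; the group trend gives F the larger value.
Cl > F: this pair runs against the simple trend — see the exception note.
Note the exception: Cl has a higher electron affinity than F, contrary to the simple trend — F's small 2p subshell makes the incoming electron feel strong e⁻–e⁻ repulsion, so Cl actually releases more energy on gaining an electron.
Tabulated electron affinity (kJ/mol): F 328, Al 42, Si 134, Cl 349, I 295, Tl 19.
So from highest to lowest: Cl > F > I > Si > Al > Tl.

Cl, F, I, Si, Al, Tl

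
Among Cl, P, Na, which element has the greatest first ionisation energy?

First ionization energy rises across a period (greater Z_eff holds electrons more tightly) and falls down a group (valence electrons are farther from the nucleus).
All lie in period 3, so first ionization energy increases left to right.
The greatest first ionisation energy among these belongs to Cl.

Cl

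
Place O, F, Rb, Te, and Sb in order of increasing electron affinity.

Rb < Sb < O < Te < F

O is in period 2, group 16; F is in period 2, group 17; Rb is in period 5, group 1; Sb is in period 5, group 15; Te is in period 5, group 16.
Adding an electron releases more energy for atoms nearer the top right (short of the noble gases).
These span different periods and groups, so the two trends combine.
Sb > Rb: Sb lies to the right of Rb in period 5, so the across-period effect alone puts Sb higher.
O > Sb: both effects reinforce here, so O is clearly the higher of the two.
Te > O: this pair runs against the simple trend — see the exception note.
F > Te: both effects reinforce here, so F is clearly the higher of the two.
Note the exception: Te has a higher electron affinity than O, contrary to the simple trend — O's compact 2p subshell gives strong electron–electron repulsion on the added electron.
Tabulated electron affinity (kJ/mol): O 141, F 328, Rb 47, Sb 103, Te 190.
So from lowest to highest: Rb < Sb < O < Te < F.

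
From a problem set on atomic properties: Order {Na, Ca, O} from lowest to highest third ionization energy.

IE_3 is the cost of taking one more electron from the +2 cation: Na²⁺ is already 1 electron into the core; Ca²⁺ is the bare [Ar] core; O²⁺ still has 4 valence electrons.
Usually core removal costs more than valence removal, but here the competition is close: a tightly held n=2 valence electron can cost more to remove than an n=3 core electron, so the actual values have to decide it.
The numbers (kJ/mol): Na 6910, Ca 4912, O 5300.
Overall IE_3 order: Ca < O < Na.

Ca, O, Na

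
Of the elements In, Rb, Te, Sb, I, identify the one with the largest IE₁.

Rb is in period 5, group 1; In is in period 5, group 13; Sb is in period 5, group 15; Te is in period 5, group 16; I is in period 5, group 17.
Across a period the outer electron is held more tightly (higher IE₁); down a group it sits in a higher shell, more shielded, and comes off more easily.
All lie in period 5, so first ionization energy increases left to right.
The largest IE₁ among these belongs to I.

I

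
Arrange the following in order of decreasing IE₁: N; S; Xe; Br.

First ionization energy rises across a period (greater Z_eff holds electrons more tightly) and falls down a group (valence electrons are farther from the nucleus).
These sit on a diagonal, where the across-period and down-group effects partly cancel.
Br > S: the two effects oppose for this pair; the across-period effect wins (1140 vs 1000 kJ/mol).
Xe > Br: period and group pull opposite ways; the across-period shift dominates (1170 vs 1140 kJ/mol).
N > Xe: period and group pull opposite ways; the down-group shift dominates (1402 vs 1170 kJ/mol).
For reference (kJ/mol): N 1402, S 1000, Br 1140, Xe 1170.
So from highest to lowest: N > Xe > Br > S.

N > Xe > Br > S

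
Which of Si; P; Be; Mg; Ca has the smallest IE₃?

After 2 electrons have been removed, what remains? Si²⁺ still has 2 valence electrons; P²⁺ still has 3 valence electrons; Be²⁺ is the bare [He] core; Mg²⁺ is the bare [Ne] core; Ca²⁺ is the bare [Ar] core.
Pulling an electron out of a noble-gas core costs far more than removing a remaining valence electron, so Ca, Mg and Be sit at the high end of IE_3.
Valence configurations: Si²⁺ [Ne]3s², P²⁺ [Ne]3s²3p¹.
P²⁺ loses a lone 3p electron whereas Si²⁺ must break into a filled 3s² pair, so IE_3(Si) > IE_3(P) even though P has the higher nuclear charge.
Tabulated IE_3 (kJ/mol): Si 3232, P 2914, Be 14849, Mg 7733, Ca 4912.
So the third ionization energies run P < Si < Ca < Mg < Be.

P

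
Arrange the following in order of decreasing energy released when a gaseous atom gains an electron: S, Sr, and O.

Electron affinity generally becomes more exothermic across a period toward the halogens and less exothermic down a group.
These span different periods and groups, so the two trends combine.
O > Sr: both effects reinforce here, so O is clearly the higher of the two.
S > O: this pair runs against the simple trend — see the exception note.
Note the exception: S has a higher electron affinity than O, contrary to the simple trend — the compact 2p subshell of O repels the added electron more than S's larger 3p does.
Tabulated electron affinity (kJ/mol): O 141, S 200, Sr 5.
So from highest to lowest: S > O > Sr.

S > O > Sr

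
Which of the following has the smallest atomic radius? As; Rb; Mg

As

Mg is in period 3, group 2; As is in period 4, group 15; Rb is in period 5, group 1.
Moving right in a period, electrons are added to the same shell under a stronger nuclear pull, so atoms get smaller; moving down, a new shell is opened and atoms get larger.
These span different periods and groups, so the two trends combine.
Mg > As: period and group pull opposite ways; the across-period shift dominates (139 vs 121 pm).
Rb > Mg: both effects reinforce here, so Rb is clearly the larger of the two.
Approximate values (pm): Mg 139, As 121, Rb 210.
The smallest atomic radius among these belongs to As.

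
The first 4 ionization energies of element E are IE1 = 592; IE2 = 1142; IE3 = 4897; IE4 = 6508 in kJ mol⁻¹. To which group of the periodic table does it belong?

Look for the largest jump between consecutive ionization energies: IE3/IE2 ≈ 4.3, far larger than any earlier ratio.
That jump marks the point where a core electron is being removed. So the atom has 2 valence electrons.
A main-group element with 2 valence electrons is in group 2.

Group 2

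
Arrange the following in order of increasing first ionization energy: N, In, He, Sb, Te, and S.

He is in period 1, group 18; N is in period 2, group 15; S is in period 3, group 16; In is in period 5, group 13; Sb is in period 5, group 15; Te is in period 5, group 16.
Across a period the outer electron is held more tightly (higher IE₁); down a group it sits in a higher shell, more shielded, and comes off more easily.
These span different periods and groups, so the two trends combine.
Sb > In: Sb lies to the right of In in period 5, so the across-period effect alone puts Sb higher.
Te > Sb: both are in period 5; the period trend gives Te the larger value.
S > Te: they share group 16; the group trend gives S the larger value.
N > S: the two effects oppose for this pair; the down-group effect wins (1402 vs 1000 kJ/mol).
He > N: relative to N, both the across-period and down-group shifts push He's first ionization energy up.
For reference (kJ/mol): He 2372, N 1402, S 1000, In 558, Sb 831, Te 869.
So from lowest to highest: In < Sb < Te < S < N < He.

In < Sb < Te < S < N < He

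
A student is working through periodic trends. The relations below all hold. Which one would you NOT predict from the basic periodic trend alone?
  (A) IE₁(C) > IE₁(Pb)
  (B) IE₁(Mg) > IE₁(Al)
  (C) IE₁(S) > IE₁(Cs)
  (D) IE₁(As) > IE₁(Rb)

(B)

The general trend: first ionisation energy increases across a period and decreases down a group.
(A) C (period 2, group 14) vs Pb (period 6, group 14): the stated order agrees with the simple trend.
(B) Mg (period 3, group 2) vs Al (period 3, group 13): the stated order contradicts the simple trend.
(C) S (period 3, group 16) vs Cs (period 6, group 1): the stated order agrees with the simple trend.
(D) As (period 4, group 15) vs Rb (period 5, group 1): the stated order agrees with the simple trend.
The exception is (B): Al's single 3p electron is easier to remove than one from Mg's filled 3s².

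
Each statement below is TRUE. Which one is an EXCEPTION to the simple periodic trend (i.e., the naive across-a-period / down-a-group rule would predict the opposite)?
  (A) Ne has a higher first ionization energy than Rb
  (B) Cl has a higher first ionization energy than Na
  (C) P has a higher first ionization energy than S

The general trend: first ionization energy increases across a period and decreases down a group.
(A) Ne (period 2, group 18) vs Rb (period 5, group 1): the stated order agrees with the simple trend.
(B) Cl (period 3, group 17) vs Na (period 3, group 1): the stated order agrees with the simple trend.
(C) P (period 3, group 15) vs S (period 3, group 16): the stated order contradicts the simple trend.
The exception is (C): S (3p⁴) ionizes more easily than half-filled P (3p³) because the paired 3p electron in S is pushed out by e⁻–e⁻ repulsion.

(C)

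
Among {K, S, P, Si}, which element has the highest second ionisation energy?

K

After 1 electron has been removed, what remains? K⁺ is the bare [Ar] core; S⁺ still has 5 valence electrons; P⁺ still has 4 valence electrons; Si⁺ still has 3 valence electrons.
Breaking into a closed-shell core is much more expensive than removing a leftover valence electron — K has the largest IE_2 here.
Valence configurations: S⁺ [Ne]3s²3p³, P⁺ [Ne]3s²3p², Si⁺ [Ne]3s²3p¹.
Approximate IE_2 values (kJ/mol): K 3052, S 2252, P 1907, Si 1577.
Hence IE_2: Si < P < S < K.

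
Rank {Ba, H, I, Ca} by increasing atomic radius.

Across a period the added protons contract the valence shell; down a group each new principal shell makes the atom larger.
Here both period and group differ, so the two effects have to be weighed against each other.
I > H: the two effects oppose for this pair; the down-group effect wins (133 vs 32 pm).
Ca > I: period and group pull opposite ways; the across-period shift dominates (171 vs 133 pm).
Ba > Ca: Ba sits below Ca in group 2, so the down-group effect alone puts Ba larger.
Approximate values (pm): H 32, Ca 171, I 133, Ba 196.
So from smallest to largest: H < I < Ca < Ba.

H < I < Ca < Ba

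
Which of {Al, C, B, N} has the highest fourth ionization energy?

B

After 3 electrons have been removed, what remains? Al³⁺ is the bare [Ne] core; C³⁺ still has 1 valence electron; B³⁺ is the bare [He] core; N³⁺ still has 2 valence electrons.
Core electrons are held far more tightly than valence electrons, so Al and B top the IE_4 order.
Valence configurations: C³⁺ [He]2s¹, N³⁺ [He]2s².
Tabulated IE_4 (kJ/mol): Al 11577, C 6223, B 25026, N 7475.
Putting it together, IE_4: C < N < Al < B.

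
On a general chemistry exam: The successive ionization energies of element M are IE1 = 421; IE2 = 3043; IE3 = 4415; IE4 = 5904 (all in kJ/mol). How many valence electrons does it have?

Look for the largest jump between consecutive ionization energies: IE2/IE1 ≈ 7.2, far larger than any earlier ratio.
That jump marks the point where a core electron is being removed. So the atom has 1 valence electron.

1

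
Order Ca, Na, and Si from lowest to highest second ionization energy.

Ca, Si, Na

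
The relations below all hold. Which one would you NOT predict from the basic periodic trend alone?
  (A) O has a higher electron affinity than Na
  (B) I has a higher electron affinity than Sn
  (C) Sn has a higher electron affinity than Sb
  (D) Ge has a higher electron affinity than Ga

The general trend: electron affinity increases across a period and decreases down a group.
(A) O (period 2, group 16) vs Na (period 3, group 1): the stated order agrees with the simple trend.
(B) I (period 5, group 17) vs Sn (period 5, group 14): the stated order agrees with the simple trend.
(C) Sn (period 5, group 14) vs Sb (period 5, group 15): the stated order contradicts the simple trend.
(D) Ge (period 4, group 14) vs Ga (period 4, group 13): the stated order agrees with the simple trend.
The exception is (C): adding an electron to Sb's half-filled 5p³ is unfavourable, so Sn has the more exothermic EA.

(C)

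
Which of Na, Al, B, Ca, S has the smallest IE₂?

Ca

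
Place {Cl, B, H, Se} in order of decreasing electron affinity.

H is in period 1, group 1; B is in period 2, group 13; Cl is in period 3, group 17; Se is in period 4, group 16.
EA tends to increase across a period and decrease down a group, though the pattern is less regular than for IE or radius.
Neither a single period nor a single group — weigh both effects.
H > B: the two effects oppose for this pair; the down-group effect wins (73 vs 27 kJ/mol).
Se > H: period and group pull opposite ways; the across-period shift dominates (195 vs 73 kJ/mol).
Cl > Se: both effects reinforce here, so Cl is clearly the higher of the two.
Tabulated electron affinity (kJ/mol): H 73, B 27, Cl 349, Se 195.
So from highest to lowest: Cl > Se > H > B.

Cl, Se, H, B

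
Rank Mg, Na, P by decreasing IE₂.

After 1 electron has been removed, what remains? Mg⁺ still has 1 valence electron; Na⁺ is the bare [Ne] core; P⁺ still has 4 valence electrons.
Breaking into a closed-shell core is much more expensive than removing a leftover valence electron — Na has the largest IE_2 here.
Valence configurations: Mg⁺ [Ne]3s¹, P⁺ [Ne]3s²3p².
The numbers (kJ/mol): Mg 1451, Na 4562, P 1907.
So the second ionization energies run Mg < P < Na.

Na > P > Mg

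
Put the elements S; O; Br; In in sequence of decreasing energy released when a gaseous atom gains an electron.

Br > S > O > In

O is in period 2, group 16; S is in period 3, group 16; Br is in period 4, group 17; In is in period 5, group 13.
Adding an electron releases more energy for atoms nearer the top right (short of the noble gases).
Here both period and group differ, so the two effects have to be weighed against each other.
O > In: both effects reinforce here, so O is clearly the higher of the two.
S > O: this pair runs against the simple trend — see the exception note.
Br > S: period and group pull opposite ways; the across-period shift dominates (325 vs 200 kJ/mol).
Note the exception: S has a higher electron affinity than O, contrary to the simple trend — the compact 2p subshell of O repels the added electron more than S's larger 3p does.
Tabulated electron affinity (kJ/mol): O 141, S 200, Br 325, In 29.
So from highest to lowest: Br > S > O > In.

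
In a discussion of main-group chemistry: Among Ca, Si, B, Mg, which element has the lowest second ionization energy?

After 1 electron has been removed, what remains? Ca⁺ still has 1 valence electron; Si⁺ still has 3 valence electrons; B⁺ still has 2 valence electrons; Mg⁺ still has 1 valence electron.
All are still removing valence electrons, so compare the +1 ions as you would atoms: IE_2 generally rises across a period (higher Z_eff) and falls down a group (larger shell), subject to the usual subshell exceptions.
Valence configurations: Ca⁺ [Ar]4s¹, Si⁺ [Ne]3s²3p¹, B⁺ [He]2s², Mg⁺ [Ne]3s¹.
Approximate IE_2 values (kJ/mol): Ca 1145, Si 1577, B 2427, Mg 1451.
So the second ionization energies run Ca < Mg < Si < B.

Ca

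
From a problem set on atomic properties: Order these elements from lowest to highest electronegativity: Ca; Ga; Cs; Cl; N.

Cs < Ca < Ga < N < Cl

N is in period 2, group 15; Cl is in period 3, group 17; Ca is in period 4, group 2; Ga is in period 4, group 13; Cs is in period 6, group 1.
Atoms toward the upper right of the periodic table pull bonding electrons most strongly.
Neither a single period nor a single group — weigh both effects.
Ca > Cs: both effects reinforce here, so Ca is clearly the higher of the two.
Ga > Ca: both are in period 4; the period trend gives Ga the larger value.
N > Ga: relative to Ga, both the across-period and down-group shifts push N's electronegativity up.
Cl > N: period and group pull opposite ways; the across-period shift dominates (3.16 vs 3.04).
For reference (Pauling): N 3.04, Cl 3.16, Ca 1.00, Ga 1.81, Cs 0.79.
So from lowest to highest: Cs < Ca < Ga < N < Cl.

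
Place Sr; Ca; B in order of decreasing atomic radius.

Moving right in a period, electrons are added to the same shell under a stronger nuclear pull, so atoms get smaller; moving down, a new shell is opened and atoms get larger.
These span different periods and groups, so the two trends combine.
Ca > B: relative to B, both the across-period and down-group shifts push Ca's atomic radius up.
Sr > Ca: they share group 2; the group trend gives Sr the larger value.
Tabulated atomic radius (pm): B 85, Ca 171, Sr 185.
So from largest to smallest: Sr > Ca > B.

Sr, Ca, B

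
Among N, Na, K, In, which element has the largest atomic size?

K

Atomic radius shrinks across a period as nuclear charge pulls the same shell inward, and grows down a group as new shells are added.
Here both period and group differ, so the two effects have to be weighed against each other.
In > N: both effects reinforce here, so In is clearly the larger of the two.
Na > In: the two effects oppose for this pair; the across-period effect wins (155 vs 142 pm).
K > Na: they share group 1; the group trend gives K the larger value.
Tabulated atomic radius (pm): N 71, Na 155, K 196, In 142.
The largest atomic size among these belongs to K.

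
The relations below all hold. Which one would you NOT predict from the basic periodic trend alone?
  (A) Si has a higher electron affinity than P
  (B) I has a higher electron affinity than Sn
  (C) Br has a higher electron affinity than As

(A)

The general trend: electron affinity increases across a period and decreases down a group.
(A) Si (period 3, group 14) vs P (period 3, group 15): the stated order contradicts the simple trend.
(B) I (period 5, group 17) vs Sn (period 5, group 14): the stated order agrees with the simple trend.
(C) Br (period 4, group 17) vs As (period 4, group 15): the stated order agrees with the simple trend.
The exception is (A): adding an electron to P's half-filled 3p³ is unfavourable, so Si (3p²) has the more exothermic EA.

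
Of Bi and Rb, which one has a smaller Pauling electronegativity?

Rb

Smaller atoms with higher effective nuclear charge are more electronegative.
Neither a single period nor a single group — weigh both effects.
Bi > Rb: the two effects oppose for this pair; the across-period effect wins (2.02 vs 0.82).
Tabulated electronegativity (Pauling): Rb 0.82, Bi 2.02.
So Rb has the smaller Pauling electronegativity (Rb < Bi).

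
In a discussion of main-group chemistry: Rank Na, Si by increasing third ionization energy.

Si < Na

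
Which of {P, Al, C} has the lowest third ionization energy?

After 2 electrons have been removed, what remains? P²⁺ still has 3 valence electrons; Al²⁺ still has 1 valence electron; C²⁺ still has 2 valence electrons.
All are still removing valence electrons, so compare the +2 ions as you would atoms: IE_3 generally rises across a period (higher Z_eff) and falls down a group (larger shell), subject to the usual subshell exceptions.
Valence configurations: P²⁺ [Ne]3s²3p¹, Al²⁺ [Ne]3s¹, C²⁺ [He]2s².
The numbers (kJ/mol): P 2914, Al 2745, C 4620.
So the third ionization energies run Al < P < C.

Al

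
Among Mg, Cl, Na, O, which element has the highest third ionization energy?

Mg

IE_3 is the cost of taking one more electron from the +2 cation: Mg²⁺ is the bare [Ne] core; Cl²⁺ still has 5 valence electrons; Na²⁺ is already 1 electron into the core; O²⁺ still has 4 valence electrons.
Breaking into a closed-shell core is much more expensive than removing a leftover valence electron — Na and Mg have the largest IE_3 here.
Valence configurations: Cl²⁺ [Ne]3s²3p³, O²⁺ [He]2s²2p².
Approximate IE_3 values (kJ/mol): Mg 7733, Cl 3822, Na 6910, O 5300.
Hence IE_3: Cl < O < Na < Mg.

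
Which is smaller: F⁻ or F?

F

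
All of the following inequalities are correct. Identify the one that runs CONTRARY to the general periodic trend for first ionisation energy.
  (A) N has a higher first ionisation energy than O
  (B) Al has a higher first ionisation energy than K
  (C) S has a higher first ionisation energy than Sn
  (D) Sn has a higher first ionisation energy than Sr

(A)

The general trend: first ionisation energy increases across a period and decreases down a group.
(A) N (period 2, group 15) vs O (period 2, group 16): the stated order contradicts the simple trend.
(B) Al (period 3, group 13) vs K (period 4, group 1): the stated order agrees with the simple trend.
(C) S (period 3, group 16) vs Sn (period 5, group 14): the stated order agrees with the simple trend.
(D) Sn (period 5, group 14) vs Sr (period 5, group 2): the stated order agrees with the simple trend.
The exception is (A): pairing an electron in O's 2p⁴ costs repulsion energy, so O ionizes more easily than half-filled N (2p³).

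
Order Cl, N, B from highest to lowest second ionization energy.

After 1 electron has been removed, what remains? Cl⁺ still has 6 valence electrons; N⁺ still has 4 valence electrons; B⁺ still has 2 valence electrons.
All are still removing valence electrons, so compare the +1 ions as you would atoms: IE_2 generally rises across a period (higher Z_eff) and falls down a group (larger shell), subject to the usual subshell exceptions.
Valence configurations: Cl⁺ [Ne]3s²3p⁴, N⁺ [He]2s²2p², B⁺ [He]2s².
Tabulated IE_2 (kJ/mol): Cl 2298, N 2856, B 2427.
Hence IE_2: Cl < B < N.

N > B > Cl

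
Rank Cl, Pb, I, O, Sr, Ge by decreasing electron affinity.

O is in period 2, group 16; Cl is in period 3, group 17; Ge is in period 4, group 14; Sr is in period 5, group 2; I is in period 5, group 17; Pb is in period 6, group 14.
Electron affinity generally becomes more exothermic across a period toward the halogens and less exothermic down a group.
These span different periods and groups, so the two trends combine.
Pb > Sr: the two effects oppose for this pair; the across-period effect wins (35 vs 5 kJ/mol).
Ge > Pb: they share group 14; the group trend gives Ge the larger value.
O > Ge: relative to Ge, both the across-period and down-group shifts push O's electron affinity up.
I > O: period and group pull opposite ways; the across-period shift dominates (295 vs 141 kJ/mol).
Cl > I: Cl sits above I in group 17, so the down-group effect alone puts Cl higher.
Approximate values (kJ/mol): O 141, Cl 349, Ge 119, Sr 5, I 295, Pb 35.
So from highest to lowest: Cl > I > O > Ge > Pb > Sr.

Cl > I > O > Ge > Pb > Sr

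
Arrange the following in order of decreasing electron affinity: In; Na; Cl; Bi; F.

F is in period 2, group 17; Na is in period 3, group 1; Cl is in period 3, group 17; In is in period 5, group 13; Bi is in period 6, group 15.
EA tends to increase across a period and decrease down a group, though the pattern is less regular than for IE or radius.
Neither a single period nor a single group — weigh both effects.
Na > In: the two effects oppose for this pair; the down-group effect wins (53 vs 29 kJ/mol).
Bi > Na: period and group pull opposite ways; the across-period shift dominates (91 vs 53 kJ/mol).
F > Bi: both effects reinforce here, so F is clearly the higher of the two.
Cl > F: this pair runs against the simple trend — see the exception note.
Note the exception: Cl has a higher electron affinity than F, contrary to the simple trend — F's small 2p subshell makes the incoming electron feel strong e⁻–e⁻ repulsion, so Cl actually releases more energy on gaining an electron.
Approximate values (kJ/mol): F 328, Na 53, Cl 349, In 29, Bi 91.
So from highest to lowest: Cl > F > Bi > Na > In.

Cl, F, Bi, Na, In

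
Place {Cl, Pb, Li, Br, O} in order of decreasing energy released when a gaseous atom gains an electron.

Li is in period 2, group 1; O is in period 2, group 16; Cl is in period 3, group 17; Br is in period 4, group 17; Pb is in period 6, group 14.
Adding an electron releases more energy for atoms nearer the top right (short of the noble gases).
Here both period and group differ, so the two effects have to be weighed against each other.
Li > Pb: the two effects oppose for this pair; the down-group effect wins (60 vs 35 kJ/mol).
O > Li: O lies to the right of Li in period 2, so the across-period effect alone puts O higher.
Br > O: period and group pull opposite ways; the across-period shift dominates (325 vs 141 kJ/mol).
Cl > Br: Cl sits above Br in group 17, so the down-group effect alone puts Cl higher.
For reference (kJ/mol): Li 60, O 141, Cl 349, Br 325, Pb 35.
So from highest to lowest: Cl > Br > O > Li > Pb.

Cl > Br > O > Li > Pb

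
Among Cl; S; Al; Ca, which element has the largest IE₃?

Ca

After 2 electrons have been removed, what remains? Cl²⁺ still has 5 valence electrons; S²⁺ still has 4 valence electrons; Al²⁺ still has 1 valence electron; Ca²⁺ is the bare [Ar] core.
Breaking into a closed-shell core is much more expensive than removing a leftover valence electron — Ca has the largest IE_3 here.
Valence configurations: Cl²⁺ [Ne]3s²3p³, S²⁺ [Ne]3s²3p², Al²⁺ [Ne]3s¹.
The numbers (kJ/mol): Cl 3822, S 3357, Al 2745, Ca 4912.
Putting it together, IE_3: Al < S < Cl < Ca.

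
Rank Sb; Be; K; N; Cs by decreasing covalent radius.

Cs, K, Sb, Be, N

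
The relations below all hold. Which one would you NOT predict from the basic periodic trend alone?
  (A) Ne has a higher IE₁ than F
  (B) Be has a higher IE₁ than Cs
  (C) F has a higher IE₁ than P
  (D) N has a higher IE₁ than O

The general trend: IE₁ increases across a period and decreases down a group.
(A) Ne (period 2, group 18) vs F (period 2, group 17): the stated order agrees with the simple trend.
(B) Be (period 2, group 2) vs Cs (period 6, group 1): the stated order agrees with the simple trend.
(C) F (period 2, group 17) vs P (period 3, group 15): the stated order agrees with the simple trend.
(D) N (period 2, group 15) vs O (period 2, group 16): the stated order contradicts the simple trend.
The exception is (D): pairing an electron in O's 2p⁴ costs repulsion energy, so O ionizes more easily than half-filled N (2p³).

(D)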